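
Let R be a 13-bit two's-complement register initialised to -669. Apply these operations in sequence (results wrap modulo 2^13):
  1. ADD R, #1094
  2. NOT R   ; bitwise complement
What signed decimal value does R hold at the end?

Start: R = -669 = 1110101100011.
R = -669 + 1094 = 425 = 0000110101001
R = NOT 0000110101001 = 1111001010110 = -426

-426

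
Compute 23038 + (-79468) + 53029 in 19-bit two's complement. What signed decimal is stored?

23038 + (-79468) = -56430 (1110010001110010010)
-56430 + 53029 = -3401 (1111111001010110111)

-3401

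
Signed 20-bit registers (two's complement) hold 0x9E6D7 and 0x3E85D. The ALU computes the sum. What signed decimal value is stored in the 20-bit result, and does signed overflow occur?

-143564; no overflow

0x9E6D7 = 10011110011011010111 = -399657 (signed)
0x3E85D = 00111110100001011101 = 256093 (signed)
  10011110011011010111
+ 00111110100001011101
= 11011100111100110100
Result 11011100111100110100: MSB = 1 → 905012 − 1048576 = -143564.
Addends have opposite signs, so signed overflow cannot occur.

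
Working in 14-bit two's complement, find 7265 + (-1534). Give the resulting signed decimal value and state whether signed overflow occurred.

5731; no overflow

7265 → 01110001100001
-1534 → 11101000000010
  01110001100001
+ 11101000000010
= 01011001100011  (discard carry-out 1)
Result 01011001100011: MSB = 0 → value 5731.
Addends have opposite signs, so signed overflow cannot occur.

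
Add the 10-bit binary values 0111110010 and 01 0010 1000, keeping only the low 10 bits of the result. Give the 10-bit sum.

1100011010

  0111110010
+ 0100101000
= 1100011010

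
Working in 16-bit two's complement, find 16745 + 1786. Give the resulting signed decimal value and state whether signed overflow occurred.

18531; no overflow

16745 → 0100000101101001
1786 → 0000011011111010
  0100000101101001
+ 0000011011111010
= 0100100001100011
Result 0100100001100011: MSB = 0 → value 18531.
Both addends are non-negative and so is the stored result: no signed overflow.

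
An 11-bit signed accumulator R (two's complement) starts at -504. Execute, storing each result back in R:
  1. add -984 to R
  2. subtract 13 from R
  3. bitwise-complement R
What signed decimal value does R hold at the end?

Start: R = -504 = 11000001000.
R = -504 + (-984) = -1488; wraps to 560 = 01000110000
R = 560 − 13 = 547 = 01000100011
R = NOT 01000100011 = 10111011100 = -548

-548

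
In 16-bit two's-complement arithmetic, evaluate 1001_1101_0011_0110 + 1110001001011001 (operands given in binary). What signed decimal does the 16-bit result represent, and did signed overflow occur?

32655; overflow

1001_1101_0011_0110 → 1001110100110110 = -25290 (signed)
1110001001011001 = -7591 (signed)
  1001110100110110
+ 1110001001011001
= 0111111110001111  (discard carry-out 1)
Result 0111111110001111: MSB = 0 → value 32655.
Both addends are negative but the stored result is non-negative: signed overflow. The true value -25290 + (-7591) = -32881 lies outside [-32768, 32767].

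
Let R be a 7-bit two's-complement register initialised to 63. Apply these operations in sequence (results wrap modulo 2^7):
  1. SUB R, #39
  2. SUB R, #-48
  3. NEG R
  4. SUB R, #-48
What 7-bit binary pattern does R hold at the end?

Start: R = 63 = 0111111.
R = 63 − 39 = 24 = 0011000
R = 24 − (-48) = 72; wraps to -56 = 1001000
R = −(-56) = 56 = 0111000
R = 56 − (-48) = 104; wraps to -24 = 1101000

1101000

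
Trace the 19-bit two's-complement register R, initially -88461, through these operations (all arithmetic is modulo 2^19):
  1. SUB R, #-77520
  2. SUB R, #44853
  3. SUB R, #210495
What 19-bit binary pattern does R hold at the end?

Start: R = -88461 = 1101010011001110011.
R = -88461 − (-77520) = -10941 = 1111101010101000011
R = -10941 − 44853 = -55794 = 1110010011000001110
R = -55794 − 210495 = -266289; wraps to 257999 = 0111110111111001111

0111110111111001111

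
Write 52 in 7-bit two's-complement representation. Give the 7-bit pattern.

52 is non-negative, so write it directly in 7 bits: 0110100.

0110100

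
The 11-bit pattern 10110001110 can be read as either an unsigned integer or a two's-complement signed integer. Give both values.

unsigned = 1422, signed = -626

Unsigned: 10110001110 = 1422.
Signed: MSB=1 → 1422 − 2048 = -626.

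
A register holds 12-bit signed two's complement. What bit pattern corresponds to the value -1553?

100111101111

|-1553| = 1553 = 011000010001 in 12 bits.
Invert the bits: 100111101110. Add 1: 100111101111.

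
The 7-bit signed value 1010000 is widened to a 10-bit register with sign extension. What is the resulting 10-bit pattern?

MSB of 1010000 is 1; replicate it into the new high bits.
111|1010000 → 1111010000 (still -48).

1111010000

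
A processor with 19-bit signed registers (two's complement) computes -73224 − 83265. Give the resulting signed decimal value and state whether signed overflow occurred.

-156489; no overflow

-73224 → 1101110000111111000
83265 → 0010100010101000001
Subtract via negate-and-add: invert 0010100010101000001 + 1 = 1101011101010111111 (i.e. -83265).
  1101110000111111000
+ 1101011101010111111
= 1011001110010110111  (discard carry-out 1)
Result 1011001110010110111: MSB = 1 → 367799 − 524288 = -156489.
Both addends (after negating the subtrahend) are negative and so is the stored result: no signed overflow.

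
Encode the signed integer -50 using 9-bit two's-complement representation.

111001110

|-50| = 50 = 000110010 in 9 bits.
Invert the bits: 111001101. Add 1: 111001110.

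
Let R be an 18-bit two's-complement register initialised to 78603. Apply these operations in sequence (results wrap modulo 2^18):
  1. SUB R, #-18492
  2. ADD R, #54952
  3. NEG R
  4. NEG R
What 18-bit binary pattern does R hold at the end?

Start: R = 78603 = 010011001100001011.
R = 78603 − (-18492) = 97095 = 010111101101000111
R = 97095 + 54952 = 152047; wraps to -110097 = 100101000111101111
R = −(-110097) = 110097 = 011010111000010001
R = −(110097) = -110097 = 100101000111101111

100101000111101111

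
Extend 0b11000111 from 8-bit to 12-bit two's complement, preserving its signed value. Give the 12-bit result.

111111000111

MSB of 11000111 is 1; replicate it into the new high bits.
1111|11000111 → 111111000111 (still -57).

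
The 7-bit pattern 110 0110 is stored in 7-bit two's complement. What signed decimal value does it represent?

-26

MSB is 1, so the value is negative.
Invert: 0011001. Add 1: 0011010 = 26. So the value is −26.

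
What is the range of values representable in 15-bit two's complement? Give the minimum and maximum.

min = -16384, max = 16383

Minimum: −2^14 = -16384.
Maximum: 2^14 − 1 = 16383.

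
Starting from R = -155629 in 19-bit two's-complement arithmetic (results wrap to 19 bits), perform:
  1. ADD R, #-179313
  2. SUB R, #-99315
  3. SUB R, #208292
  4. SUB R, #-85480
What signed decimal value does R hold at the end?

165849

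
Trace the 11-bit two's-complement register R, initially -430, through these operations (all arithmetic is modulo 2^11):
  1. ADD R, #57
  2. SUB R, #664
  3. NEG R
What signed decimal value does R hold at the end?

-1011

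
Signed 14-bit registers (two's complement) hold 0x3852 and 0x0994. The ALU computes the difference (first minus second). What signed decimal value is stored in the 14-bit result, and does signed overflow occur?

0x3852 = 11100001010010 = -1966 (signed)
0x0994 = 00100110010100 = 2452 (signed)
Subtract via negate-and-add: invert 00100110010100 + 1 = 11011001101100 (i.e. -2452).
  11100001010010
+ 11011001101100
= 10111010111110  (discard carry-out 1)
Result 10111010111110: MSB = 1 → 11966 − 16384 = -4418.
Both addends (after negating the subtrahend) are negative and so is the stored result: no signed overflow.

-4418; no overflow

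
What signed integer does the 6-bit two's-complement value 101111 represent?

-17

MSB is 1, so the value is negative.
Unsigned reading: 47. Subtract 2^6 = 64: 47 − 64 = -17.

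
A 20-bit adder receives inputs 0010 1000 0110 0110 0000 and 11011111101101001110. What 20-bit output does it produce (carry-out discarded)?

  00101000011001100000
+ 11011111101101001110
= 00001000000110101110  (discard carry-out 1)

00001000000110101110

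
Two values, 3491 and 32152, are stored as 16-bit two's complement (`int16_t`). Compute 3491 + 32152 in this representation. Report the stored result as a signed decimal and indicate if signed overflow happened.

-29893; overflow

3491 → 0000110110100011
32152 → 0111110110011000
  0000110110100011
+ 0111110110011000
= 1000101100111011
Result 1000101100111011: MSB = 1 → 35643 − 65536 = -29893.
Both addends are non-negative but the stored result is negative: signed overflow. The true value 3491 + 32152 = 35643 lies outside [-32768, 32767].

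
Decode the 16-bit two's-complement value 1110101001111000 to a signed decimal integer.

-5512

MSB is 1, so the value is negative.
Invert: 0001010110000111. Add 1: 0001010110001000 = 5512. So the value is −5512.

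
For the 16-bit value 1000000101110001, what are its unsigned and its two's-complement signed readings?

Unsigned: 1000000101110001 = 33137.
Signed: MSB=1 → 33137 − 65536 = -32399.

unsigned = 33137, signed = -32399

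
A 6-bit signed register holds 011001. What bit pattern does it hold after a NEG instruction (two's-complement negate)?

Invert: 100110. Add 1: 100111.

100111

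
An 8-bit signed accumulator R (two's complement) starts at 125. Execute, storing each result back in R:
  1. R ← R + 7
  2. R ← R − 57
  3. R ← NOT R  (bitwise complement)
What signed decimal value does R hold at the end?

-76

Start: R = 125 = 01111101.
R = 125 + 7 = 132; wraps to -124 = 10000100
R = -124 − 57 = -181; wraps to 75 = 01001011
R = NOT 01001011 = 10110100 = -76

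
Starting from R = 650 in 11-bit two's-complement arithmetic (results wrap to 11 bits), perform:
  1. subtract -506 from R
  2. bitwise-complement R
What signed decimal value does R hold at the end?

Start: R = 650 = 01010001010.
R = 650 − (-506) = 1156; wraps to -892 = 10010000100
R = NOT 10010000100 = 01101111011 = 891

891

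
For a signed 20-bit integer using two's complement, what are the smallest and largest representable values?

min = -524288, max = 524287

Minimum: −2^19 = -524288.
Maximum: 2^19 − 1 = 524287.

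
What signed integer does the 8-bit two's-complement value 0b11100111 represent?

MSB is 1, so the value is negative.
Unsigned reading: 231. Subtract 2^8 = 256: 231 − 256 = -25.

-25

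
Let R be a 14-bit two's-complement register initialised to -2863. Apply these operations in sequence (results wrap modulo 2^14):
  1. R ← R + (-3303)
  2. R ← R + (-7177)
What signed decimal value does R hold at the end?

Start: R = -2863 = 11010011010001.
R = -2863 + (-3303) = -6166 = 10011111101010
R = -6166 + (-7177) = -13343; wraps to 3041 = 00101111100001

3041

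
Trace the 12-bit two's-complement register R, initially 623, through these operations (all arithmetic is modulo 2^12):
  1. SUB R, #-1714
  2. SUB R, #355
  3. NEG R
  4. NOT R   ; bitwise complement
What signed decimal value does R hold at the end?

1981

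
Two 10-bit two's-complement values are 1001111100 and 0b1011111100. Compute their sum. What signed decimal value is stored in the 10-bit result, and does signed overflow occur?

1001111100 = -388 (signed)
0b1011111100 → 1011111100 = -260 (signed)
  1001111100
+ 1011111100
= 0101111000  (discard carry-out 1)
Result 0101111000: MSB = 0 → value 376.
Both addends are negative but the stored result is non-negative: signed overflow. The true value -388 + (-260) = -648 lies outside [-512, 511].

376; overflow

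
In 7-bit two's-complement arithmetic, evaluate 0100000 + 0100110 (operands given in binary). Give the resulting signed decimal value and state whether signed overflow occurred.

0100000 = 32 (signed)
0100110 = 38 (signed)
  0100000
+ 0100110
= 1000110
Result 1000110: MSB = 1 → 70 − 128 = -58.
Both addends are non-negative but the stored result is negative: signed overflow. The true value 32 + 38 = 70 lies outside [-64, 63].

-58; overflow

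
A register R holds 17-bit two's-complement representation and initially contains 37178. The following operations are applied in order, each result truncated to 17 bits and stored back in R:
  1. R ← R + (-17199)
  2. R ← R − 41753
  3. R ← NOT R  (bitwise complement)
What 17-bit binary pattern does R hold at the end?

Start: R = 37178 = 01001000100111010.
R = 37178 + (-17199) = 19979 = 00100111000001011
R = 19979 − 41753 = -21774 = 11010101011110010
R = NOT 11010101011110010 = 00101010100001101 = 21773

00101010100001101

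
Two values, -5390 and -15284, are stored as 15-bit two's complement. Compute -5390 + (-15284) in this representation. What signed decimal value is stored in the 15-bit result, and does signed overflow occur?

12094; overflow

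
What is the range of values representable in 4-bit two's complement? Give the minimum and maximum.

min = -8, max = 7

Minimum: −2^3 = -8.
Maximum: 2^3 − 1 = 7.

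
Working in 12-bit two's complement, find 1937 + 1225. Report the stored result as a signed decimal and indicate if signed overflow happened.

1937 → 011110010001
1225 → 010011001001
  011110010001
+ 010011001001
= 110001011010
Result 110001011010: MSB = 1 → 3162 − 4096 = -934.
Both addends are non-negative but the stored result is negative: signed overflow. The true value 1937 + 1225 = 3162 lies outside [-2048, 2047].

-934; overflow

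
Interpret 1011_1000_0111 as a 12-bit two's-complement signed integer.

MSB is 1, so the value is negative.
Unsigned reading: 2951. Subtract 2^12 = 4096: 2951 − 4096 = -1145.

-1145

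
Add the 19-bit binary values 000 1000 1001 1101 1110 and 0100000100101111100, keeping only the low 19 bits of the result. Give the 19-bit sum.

  0001000100111011110
+ 0100000100101111100
= 0101001001101011010

0101001001101011010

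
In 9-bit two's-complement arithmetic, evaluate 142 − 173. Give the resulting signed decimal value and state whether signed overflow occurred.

142 → 010001110
173 → 010101101
Subtract via negate-and-add: invert 010101101 + 1 = 101010011 (i.e. -173).
  010001110
+ 101010011
= 111100001
Result 111100001: MSB = 1 → 481 − 512 = -31.
Addends (after negating the subtrahend) have opposite signs, so signed overflow cannot occur.

-31; no overflow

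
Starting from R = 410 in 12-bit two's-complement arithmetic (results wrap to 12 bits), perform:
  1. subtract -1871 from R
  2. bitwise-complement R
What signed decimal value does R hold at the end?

1814

Start: R = 410 = 000110011010.
R = 410 − (-1871) = 2281; wraps to -1815 = 100011101001
R = NOT 100011101001 = 011100010110 = 1814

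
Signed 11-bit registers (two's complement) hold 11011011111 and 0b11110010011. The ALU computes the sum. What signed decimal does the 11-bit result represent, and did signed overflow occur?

-398; no overflow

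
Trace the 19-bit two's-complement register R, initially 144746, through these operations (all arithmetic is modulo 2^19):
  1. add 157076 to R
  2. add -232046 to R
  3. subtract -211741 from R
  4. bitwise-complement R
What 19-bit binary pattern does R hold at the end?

0111011010001010010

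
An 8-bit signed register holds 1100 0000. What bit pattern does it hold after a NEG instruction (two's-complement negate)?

Invert: 00111111. Add 1: 01000000.
Check: 11000000 = -64, 01000000 = 64.

01000000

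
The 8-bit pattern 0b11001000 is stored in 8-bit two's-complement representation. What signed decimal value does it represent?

-56

MSB is 1, so the value is negative.
Unsigned reading: 200. Subtract 2^8 = 256: 200 − 256 = -56.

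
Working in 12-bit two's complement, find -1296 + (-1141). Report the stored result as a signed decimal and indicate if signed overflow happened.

-1296 → 101011110000
-1141 → 101110001011
  101011110000
+ 101110001011
= 011001111011  (discard carry-out 1)
Result 011001111011: MSB = 0 → value 1659.
Both addends are negative but the stored result is non-negative: signed overflow. The true value -1296 + (-1141) = -2437 lies outside [-2048, 2047].

1659; overflow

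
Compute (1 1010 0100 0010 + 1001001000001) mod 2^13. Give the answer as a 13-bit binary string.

0110010000011

  1101001000010
+ 1001001000001
= 0110010000011  (discard carry-out 1)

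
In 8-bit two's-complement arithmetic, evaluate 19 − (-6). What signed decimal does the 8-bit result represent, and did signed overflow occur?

25; no overflow

19 → 00010011
-6 → 11111010
Subtract via negate-and-add: invert 11111010 + 1 = 00000110 (i.e. 6).
  00010011
+ 00000110
= 00011001
Result 00011001: MSB = 0 → value 25.
Both addends (after negating the subtrahend) are non-negative and so is the stored result: no signed overflow.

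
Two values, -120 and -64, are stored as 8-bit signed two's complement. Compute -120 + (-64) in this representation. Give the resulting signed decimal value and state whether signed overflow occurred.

72; overflow

-120 → 10001000
-64 → 11000000
  10001000
+ 11000000
= 01001000  (discard carry-out 1)
Result 01001000: MSB = 0 → value 72.
Both addends are negative but the stored result is non-negative: signed overflow. The true value -120 + (-64) = -184 lies outside [-128, 127].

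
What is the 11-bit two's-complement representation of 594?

594 is non-negative, so write it directly in 11 bits: 01001010010.

01001010010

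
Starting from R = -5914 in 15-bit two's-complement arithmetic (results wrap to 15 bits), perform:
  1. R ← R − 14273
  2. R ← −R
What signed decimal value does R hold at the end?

-12581

Start: R = -5914 = 110100011100110.
R = -5914 − 14273 = -20187; wraps to 12581 = 011000100100101
R = −(12581) = -12581 = 100111011011011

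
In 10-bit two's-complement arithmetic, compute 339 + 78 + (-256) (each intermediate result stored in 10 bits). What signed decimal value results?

339 + 78 = 417 (0110100001)
417 + (-256) = 161 (0010100001)

161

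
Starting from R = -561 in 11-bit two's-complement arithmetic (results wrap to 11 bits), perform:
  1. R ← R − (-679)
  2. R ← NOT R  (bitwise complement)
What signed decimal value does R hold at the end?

-119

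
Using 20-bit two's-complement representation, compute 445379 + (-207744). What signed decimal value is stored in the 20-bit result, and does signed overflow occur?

237635; no overflow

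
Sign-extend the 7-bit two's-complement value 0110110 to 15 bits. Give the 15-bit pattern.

000000000110110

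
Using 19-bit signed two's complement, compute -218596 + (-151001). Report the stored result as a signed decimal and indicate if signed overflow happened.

154691; overflow

-218596 → 1001010101000011100
-151001 → 1011011001000100111
  1001010101000011100
+ 1011011001000100111
= 0100101110001000011  (discard carry-out 1)
Result 0100101110001000011: MSB = 0 → value 154691.
Both addends are negative but the stored result is non-negative: signed overflow. The true value -218596 + (-151001) = -369597 lies outside [-262144, 262143].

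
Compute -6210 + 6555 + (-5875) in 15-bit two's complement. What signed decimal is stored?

-5530

-6210 + 6555 = 345 (000000101011001)
345 + (-5875) = -5530 (110101001100110)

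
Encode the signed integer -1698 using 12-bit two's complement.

|-1698| = 1698 = 011010100010 in 12 bits.
Invert the bits: 100101011101. Add 1: 100101011110.
Check: 100101011110 reads as 2398 − 4096 = -1698.

100101011110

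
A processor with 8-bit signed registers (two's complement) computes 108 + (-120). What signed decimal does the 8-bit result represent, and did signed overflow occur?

108 → 01101100
-120 → 10001000
  01101100
+ 10001000
= 11110100
Result 11110100: MSB = 1 → 244 − 256 = -12.
Addends have opposite signs, so signed overflow cannot occur.

-12; no overflow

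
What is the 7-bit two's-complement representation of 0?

0000000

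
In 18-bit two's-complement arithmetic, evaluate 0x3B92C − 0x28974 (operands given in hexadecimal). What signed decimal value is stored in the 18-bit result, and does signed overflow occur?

0x3B92C = 111011100100101100 = -18132 (signed)
0x28974 = 101000100101110100 = -95884 (signed)
Subtract via negate-and-add: invert 101000100101110100 + 1 = 010111011010001100 (i.e. 95884).
  111011100100101100
+ 010111011010001100
= 010010111110111000  (discard carry-out 1)
Result 010010111110111000: MSB = 0 → value 77752.
Addends (after negating the subtrahend) have opposite signs, so signed overflow cannot occur.

77752; no overflow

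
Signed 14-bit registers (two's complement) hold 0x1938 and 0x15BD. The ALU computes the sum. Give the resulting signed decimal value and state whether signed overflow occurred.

-4363; overflow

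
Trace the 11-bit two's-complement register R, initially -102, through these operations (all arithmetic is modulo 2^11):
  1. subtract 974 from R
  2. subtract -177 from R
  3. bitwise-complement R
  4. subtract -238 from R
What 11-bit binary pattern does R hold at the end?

Start: R = -102 = 11110011010.
R = -102 − 974 = -1076; wraps to 972 = 01111001100
R = 972 − (-177) = 1149; wraps to -899 = 10001111101
R = NOT 10001111101 = 01110000010 = 898
R = 898 − (-238) = 1136; wraps to -912 = 10001110000

10001110000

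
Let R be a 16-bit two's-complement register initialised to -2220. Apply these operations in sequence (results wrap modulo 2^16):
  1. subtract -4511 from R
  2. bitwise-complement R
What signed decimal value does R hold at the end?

-2292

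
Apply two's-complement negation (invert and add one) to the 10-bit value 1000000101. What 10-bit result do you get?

Invert: 0111111010. Add 1: 0111111011.

0111111011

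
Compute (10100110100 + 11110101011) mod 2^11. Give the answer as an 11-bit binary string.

10011011111

  10100110100
+ 11110101011
= 10011011111  (discard carry-out 1)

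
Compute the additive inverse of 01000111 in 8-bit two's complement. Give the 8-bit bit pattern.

10111001

Invert: 10111000. Add 1: 10111001.
Check: 01000111 = 71, 10111001 = -71.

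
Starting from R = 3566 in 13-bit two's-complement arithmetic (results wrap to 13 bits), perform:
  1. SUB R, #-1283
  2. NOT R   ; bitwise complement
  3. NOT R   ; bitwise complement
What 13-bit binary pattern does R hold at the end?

Start: R = 3566 = 0110111101110.
R = 3566 − (-1283) = 4849; wraps to -3343 = 1001011110001
R = NOT 1001011110001 = 0110100001110 = 3342
R = NOT 0110100001110 = 1001011110001 = -3343

1001011110001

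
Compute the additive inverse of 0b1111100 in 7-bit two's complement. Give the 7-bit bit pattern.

Invert: 0000011. Add 1: 0000100.

0000100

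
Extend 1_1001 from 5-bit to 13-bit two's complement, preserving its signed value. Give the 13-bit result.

1111111111001

MSB of 11001 is 1; replicate it into the new high bits.
11111111|11001 → 1111111111001 (still -7).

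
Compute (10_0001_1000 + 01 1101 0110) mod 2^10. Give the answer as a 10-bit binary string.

1111101110

  1000011000
+ 0111010110
= 1111101110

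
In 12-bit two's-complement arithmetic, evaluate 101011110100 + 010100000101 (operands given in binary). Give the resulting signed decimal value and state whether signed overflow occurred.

-7; no overflow

101011110100 = -1292 (signed)
010100000101 = 1285 (signed)
  101011110100
+ 010100000101
= 111111111001
Result 111111111001: MSB = 1 → 4089 − 4096 = -7.
Addends have opposite signs, so signed overflow cannot occur.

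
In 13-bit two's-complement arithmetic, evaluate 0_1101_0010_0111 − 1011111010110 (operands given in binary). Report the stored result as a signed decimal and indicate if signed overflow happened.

-2735; overflow

0_1101_0010_0111 → 0110100100111 = 3367 (signed)
1011111010110 = -2090 (signed)
Subtract via negate-and-add: invert 1011111010110 + 1 = 0100000101010 (i.e. 2090).
  0110100100111
+ 0100000101010
= 1010101010001
Result 1010101010001: MSB = 1 → 5457 − 8192 = -2735.
Both addends (after negating the subtrahend) are non-negative but the stored result is negative: signed overflow. The true value 3367 − (-2090) = 5457 lies outside [-4096, 4095].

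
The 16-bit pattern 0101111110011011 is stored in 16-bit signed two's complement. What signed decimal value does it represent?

24475

MSB is 0, so the value is non-negative: 0101111110011011 = 24475.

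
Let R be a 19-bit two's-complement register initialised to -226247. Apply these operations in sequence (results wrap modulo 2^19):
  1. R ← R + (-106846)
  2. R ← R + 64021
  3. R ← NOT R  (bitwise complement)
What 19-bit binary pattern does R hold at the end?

Start: R = -226247 = 1001000110000111001.
R = -226247 + (-106846) = -333093; wraps to 191195 = 0101110101011011011
R = 191195 + 64021 = 255216 = 0111110010011110000
R = NOT 0111110010011110000 = 1000001101100001111 = -255217

1000001101100001111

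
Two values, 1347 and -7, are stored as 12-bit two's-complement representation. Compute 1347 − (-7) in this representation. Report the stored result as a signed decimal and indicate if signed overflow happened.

1354; no overflow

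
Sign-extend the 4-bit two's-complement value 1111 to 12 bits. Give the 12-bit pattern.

MSB of 1111 is 1; replicate it into the new high bits.
11111111|1111 → 111111111111 (still -1).

111111111111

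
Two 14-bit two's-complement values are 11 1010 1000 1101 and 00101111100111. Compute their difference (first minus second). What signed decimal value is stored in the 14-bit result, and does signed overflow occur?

11 1010 1000 1101 → 11101010001101 = -1395 (signed)
00101111100111 = 3047 (signed)
Subtract via negate-and-add: invert 00101111100111 + 1 = 11010000011001 (i.e. -3047).
  11101010001101
+ 11010000011001
= 10111010100110  (discard carry-out 1)
Result 10111010100110: MSB = 1 → 11942 − 16384 = -4442.
Both addends (after negating the subtrahend) are negative and so is the stored result: no signed overflow.

-4442; no overflow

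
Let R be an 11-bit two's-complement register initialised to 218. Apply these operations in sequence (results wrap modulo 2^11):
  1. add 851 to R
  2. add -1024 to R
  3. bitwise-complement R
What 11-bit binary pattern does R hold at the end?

Start: R = 218 = 00011011010.
R = 218 + 851 = 1069; wraps to -979 = 10000101101
R = -979 + (-1024) = -2003; wraps to 45 = 00000101101
R = NOT 00000101101 = 11111010010 = -46

11111010010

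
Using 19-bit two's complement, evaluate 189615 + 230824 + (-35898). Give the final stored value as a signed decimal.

189615 + 230824 = 420439 → wraps to -103849 (1100110101001010111)
-103849 + (-35898) = -139747 (1011101111000011101)

-139747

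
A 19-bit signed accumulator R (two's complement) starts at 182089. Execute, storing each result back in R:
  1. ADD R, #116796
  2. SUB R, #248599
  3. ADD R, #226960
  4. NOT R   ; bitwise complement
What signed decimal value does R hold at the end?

Start: R = 182089 = 0101100011101001001.
R = 182089 + 116796 = 298885; wraps to -225403 = 1001000111110000101
R = -225403 − 248599 = -474002; wraps to 50286 = 0001100010001101110
R = 50286 + 226960 = 277246; wraps to -247042 = 1000011101011111110
R = NOT 1000011101011111110 = 0111100010100000001 = 247041

247041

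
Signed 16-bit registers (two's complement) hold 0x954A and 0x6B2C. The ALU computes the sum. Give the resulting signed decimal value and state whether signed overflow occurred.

0x954A = 1001010101001010 = -27318 (signed)
0x6B2C = 0110101100101100 = 27436 (signed)
  1001010101001010
+ 0110101100101100
= 0000000001110110  (discard carry-out 1)
Result 0000000001110110: MSB = 0 → value 118.
Addends have opposite signs, so signed overflow cannot occur.

118; no overflow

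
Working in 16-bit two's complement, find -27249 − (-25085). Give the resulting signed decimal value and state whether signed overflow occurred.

-27249 → 1001010110001111
-25085 → 1001111000000011
Subtract via negate-and-add: invert 1001111000000011 + 1 = 0110000111111101 (i.e. 25085).
  1001010110001111
+ 0110000111111101
= 1111011110001100
Result 1111011110001100: MSB = 1 → 63372 − 65536 = -2164.
Addends (after negating the subtrahend) have opposite signs, so signed overflow cannot occur.

-2164; no overflow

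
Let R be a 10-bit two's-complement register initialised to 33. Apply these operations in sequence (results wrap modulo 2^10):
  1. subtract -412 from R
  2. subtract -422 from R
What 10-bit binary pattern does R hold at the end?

Start: R = 33 = 0000100001.
R = 33 − (-412) = 445 = 0110111101
R = 445 − (-422) = 867; wraps to -157 = 1101100011

1101100011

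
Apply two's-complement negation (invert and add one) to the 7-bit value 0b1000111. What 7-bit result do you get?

Invert: 0111000. Add 1: 0111001.
Check: 1000111 = -57, 0111001 = 57.

0111001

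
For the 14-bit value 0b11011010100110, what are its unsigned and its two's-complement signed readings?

unsigned = 13990, signed = -2394

Unsigned: 11011010100110 = 13990.
Signed: MSB=1 → 13990 − 16384 = -2394.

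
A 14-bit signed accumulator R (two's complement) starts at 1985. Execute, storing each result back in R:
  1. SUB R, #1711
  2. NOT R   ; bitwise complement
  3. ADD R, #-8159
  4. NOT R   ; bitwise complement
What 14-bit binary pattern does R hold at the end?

10000011110001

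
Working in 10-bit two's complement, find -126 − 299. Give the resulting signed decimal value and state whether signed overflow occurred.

-425; no overflow

-126 → 1110000010
299 → 0100101011
Subtract via negate-and-add: invert 0100101011 + 1 = 1011010101 (i.e. -299).
  1110000010
+ 1011010101
= 1001010111  (discard carry-out 1)
Result 1001010111: MSB = 1 → 599 − 1024 = -425.
Both addends (after negating the subtrahend) are negative and so is the stored result: no signed overflow.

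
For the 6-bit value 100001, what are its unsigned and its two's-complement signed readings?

unsigned = 33, signed = -31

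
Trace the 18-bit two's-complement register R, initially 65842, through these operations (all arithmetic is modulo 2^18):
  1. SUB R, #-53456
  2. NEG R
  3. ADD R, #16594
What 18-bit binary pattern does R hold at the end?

Start: R = 65842 = 010000000100110010.
R = 65842 − (-53456) = 119298 = 011101001000000010
R = −(119298) = -119298 = 100010110111111110
R = -119298 + 16594 = -102704 = 100110111011010000

100110111011010000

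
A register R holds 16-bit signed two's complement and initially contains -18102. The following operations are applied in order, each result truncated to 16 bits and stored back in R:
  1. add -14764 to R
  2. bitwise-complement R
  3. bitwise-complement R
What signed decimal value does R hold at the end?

Start: R = -18102 = 1011100101001010.
R = -18102 + (-14764) = -32866; wraps to 32670 = 0111111110011110
R = NOT 0111111110011110 = 1000000001100001 = -32671
R = NOT 1000000001100001 = 0111111110011110 = 32670

32670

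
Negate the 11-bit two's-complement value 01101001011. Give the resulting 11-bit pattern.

10010110101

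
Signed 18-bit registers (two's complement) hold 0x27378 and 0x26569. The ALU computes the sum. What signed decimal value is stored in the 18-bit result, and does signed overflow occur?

0x27378 = 100111001101111000 = -101512 (signed)
0x26569 = 100110010101101001 = -105111 (signed)
  100111001101111000
+ 100110010101101001
= 001101100011100001  (discard carry-out 1)
Result 001101100011100001: MSB = 0 → value 55521.
Both addends are negative but the stored result is non-negative: signed overflow. The true value -101512 + (-105111) = -206623 lies outside [-131072, 131071].

55521; overflow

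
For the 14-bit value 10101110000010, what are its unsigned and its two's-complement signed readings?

unsigned = 11138, signed = -5246

Unsigned: 10101110000010 = 11138.
Signed: MSB=1 → 11138 − 16384 = -5246.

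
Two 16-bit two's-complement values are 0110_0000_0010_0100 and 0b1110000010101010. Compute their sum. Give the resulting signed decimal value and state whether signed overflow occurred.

16590; no overflow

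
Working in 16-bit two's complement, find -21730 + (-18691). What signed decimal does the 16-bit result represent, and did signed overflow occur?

25115; overflow

-21730 → 1010101100011110
-18691 → 1011011011111101
  1010101100011110
+ 1011011011111101
= 0110001000011011  (discard carry-out 1)
Result 0110001000011011: MSB = 0 → value 25115.
Both addends are negative but the stored result is non-negative: signed overflow. The true value -21730 + (-18691) = -40421 lies outside [-32768, 32767].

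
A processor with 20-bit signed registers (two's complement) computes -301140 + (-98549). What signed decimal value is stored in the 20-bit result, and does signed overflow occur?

-301140 → 10110110011110101100
-98549 → 11100111111100001011
  10110110011110101100
+ 11100111111100001011
= 10011110011010110111  (discard carry-out 1)
Result 10011110011010110111: MSB = 1 → 648887 − 1048576 = -399689.
Both addends are negative and so is the stored result: no signed overflow.

-399689; no overflow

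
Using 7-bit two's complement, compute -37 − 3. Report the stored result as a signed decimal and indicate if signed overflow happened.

-40; no overflow

-37 → 1011011
3 → 0000011
Subtract via negate-and-add: invert 0000011 + 1 = 1111101 (i.e. -3).
  1011011
+ 1111101
= 1011000  (discard carry-out 1)
Result 1011000: MSB = 1 → 88 − 128 = -40.
Both addends (after negating the subtrahend) are negative and so is the stored result: no signed overflow.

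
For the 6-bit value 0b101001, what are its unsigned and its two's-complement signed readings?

unsigned = 41, signed = -23

Unsigned: 101001 = 41.
Signed: MSB=1 → 41 − 64 = -23.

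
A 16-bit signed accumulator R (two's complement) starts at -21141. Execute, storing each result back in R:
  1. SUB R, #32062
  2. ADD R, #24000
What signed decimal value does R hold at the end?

-29203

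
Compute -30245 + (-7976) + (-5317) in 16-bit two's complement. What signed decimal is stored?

21998

-30245 + (-7976) = -38221 → wraps to 27315 (0110101010110011)
27315 + (-5317) = 21998 (0101010111101110)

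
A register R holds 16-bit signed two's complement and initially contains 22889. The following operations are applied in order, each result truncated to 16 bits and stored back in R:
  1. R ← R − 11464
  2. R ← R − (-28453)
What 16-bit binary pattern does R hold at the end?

1001101111000110

Start: R = 22889 = 0101100101101001.
R = 22889 − 11464 = 11425 = 0010110010100001
R = 11425 − (-28453) = 39878; wraps to -25658 = 1001101111000110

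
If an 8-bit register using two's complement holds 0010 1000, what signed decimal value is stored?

40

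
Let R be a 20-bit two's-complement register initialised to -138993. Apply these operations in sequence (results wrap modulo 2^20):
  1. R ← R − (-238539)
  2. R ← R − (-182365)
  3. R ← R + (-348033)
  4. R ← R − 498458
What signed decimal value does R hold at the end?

Start: R = -138993 = 11011110000100001111.
R = -138993 − (-238539) = 99546 = 00011000010011011010
R = 99546 − (-182365) = 281911 = 01000100110100110111
R = 281911 + (-348033) = -66122 = 11101111110110110110
R = -66122 − 498458 = -564580; wraps to 483996 = 01110110001010011100

483996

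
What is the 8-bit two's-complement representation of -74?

10110110

|-74| = 74 = 01001010 in 8 bits.
Invert the bits: 10110101. Add 1: 10110110.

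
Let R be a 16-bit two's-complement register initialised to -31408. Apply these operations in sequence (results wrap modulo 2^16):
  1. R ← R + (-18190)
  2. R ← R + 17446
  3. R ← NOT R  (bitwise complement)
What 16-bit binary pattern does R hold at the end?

Start: R = -31408 = 1000010101010000.
R = -31408 + (-18190) = -49598; wraps to 15938 = 0011111001000010
R = 15938 + 17446 = 33384; wraps to -32152 = 1000001001101000
R = NOT 1000001001101000 = 0111110110010111 = 32151

0111110110010111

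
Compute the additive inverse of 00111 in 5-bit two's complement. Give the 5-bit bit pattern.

11001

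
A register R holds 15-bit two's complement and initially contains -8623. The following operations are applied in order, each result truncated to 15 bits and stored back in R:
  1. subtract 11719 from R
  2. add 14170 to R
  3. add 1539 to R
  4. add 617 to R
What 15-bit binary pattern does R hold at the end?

111000001010000

Start: R = -8623 = 101111001010001.
R = -8623 − 11719 = -20342; wraps to 12426 = 011000010001010
R = 12426 + 14170 = 26596; wraps to -6172 = 110011111100100
R = -6172 + 1539 = -4633 = 110110111100111
R = -4633 + 617 = -4016 = 111000001010000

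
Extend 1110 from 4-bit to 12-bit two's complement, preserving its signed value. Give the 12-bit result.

111111111110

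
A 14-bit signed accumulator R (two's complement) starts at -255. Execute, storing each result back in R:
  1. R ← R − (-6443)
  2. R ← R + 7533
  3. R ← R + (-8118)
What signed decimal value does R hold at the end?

Start: R = -255 = 11111100000001.
R = -255 − (-6443) = 6188 = 01100000101100
R = 6188 + 7533 = 13721; wraps to -2663 = 11010110011001
R = -2663 + (-8118) = -10781; wraps to 5603 = 01010111100011

5603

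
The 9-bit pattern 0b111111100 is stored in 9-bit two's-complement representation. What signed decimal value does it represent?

MSB is 1, so the value is negative.
Unsigned reading: 508. Subtract 2^9 = 512: 508 − 512 = -4.

-4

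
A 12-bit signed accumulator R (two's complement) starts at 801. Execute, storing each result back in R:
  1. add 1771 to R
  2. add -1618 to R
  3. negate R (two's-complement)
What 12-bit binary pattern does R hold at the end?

Start: R = 801 = 001100100001.
R = 801 + 1771 = 2572; wraps to -1524 = 101000001100
R = -1524 + (-1618) = -3142; wraps to 954 = 001110111010
R = −(954) = -954 = 110001000110

110001000110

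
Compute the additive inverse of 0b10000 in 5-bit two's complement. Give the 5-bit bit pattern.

10000

Invert: 01111. Add 1: 10000.
(0b10000 is the minimum value -16; its negation overflows and yields itself.)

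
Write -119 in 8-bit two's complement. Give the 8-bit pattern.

10001001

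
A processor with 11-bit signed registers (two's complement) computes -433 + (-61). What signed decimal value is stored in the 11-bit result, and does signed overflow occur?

-494; no overflow

-433 → 11001001111
-61 → 11111000011
  11001001111
+ 11111000011
= 11000010010  (discard carry-out 1)
Result 11000010010: MSB = 1 → 1554 − 2048 = -494.
Both addends are negative and so is the stored result: no signed overflow.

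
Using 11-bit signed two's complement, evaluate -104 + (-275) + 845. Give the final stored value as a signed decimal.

-104 + (-275) = -379 (11010000101)
-379 + 845 = 466 (00111010010)

466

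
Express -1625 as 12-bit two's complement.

100110100111

|-1625| = 1625 = 011001011001 in 12 bits.
Invert the bits: 100110100110. Add 1: 100110100111.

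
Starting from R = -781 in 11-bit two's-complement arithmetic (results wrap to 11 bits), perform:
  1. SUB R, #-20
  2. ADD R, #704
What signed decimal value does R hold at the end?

Start: R = -781 = 10011110011.
R = -781 − (-20) = -761 = 10100000111
R = -761 + 704 = -57 = 11111000111

-57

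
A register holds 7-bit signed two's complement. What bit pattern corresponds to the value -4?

1111100

|-4| = 4 = 0000100 in 7 bits.
Invert the bits: 1111011. Add 1: 1111100.
Check: 1111100 reads as 124 − 128 = -4.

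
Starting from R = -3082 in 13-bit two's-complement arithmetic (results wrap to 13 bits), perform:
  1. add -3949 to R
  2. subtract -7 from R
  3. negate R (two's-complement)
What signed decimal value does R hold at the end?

-1168

Start: R = -3082 = 1001111110110.
R = -3082 + (-3949) = -7031; wraps to 1161 = 0010010001001
R = 1161 − (-7) = 1168 = 0010010010000
R = −(1168) = -1168 = 1101101110000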